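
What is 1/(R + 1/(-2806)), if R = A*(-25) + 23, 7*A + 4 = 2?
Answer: 19642/592059 ≈ 0.033176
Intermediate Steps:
A = -2/7 (A = -4/7 + (⅐)*2 = -4/7 + 2/7 = -2/7 ≈ -0.28571)
R = 211/7 (R = -2/7*(-25) + 23 = 50/7 + 23 = 211/7 ≈ 30.143)
1/(R + 1/(-2806)) = 1/(211/7 + 1/(-2806)) = 1/(211/7 - 1/2806) = 1/(592059/19642) = 19642/592059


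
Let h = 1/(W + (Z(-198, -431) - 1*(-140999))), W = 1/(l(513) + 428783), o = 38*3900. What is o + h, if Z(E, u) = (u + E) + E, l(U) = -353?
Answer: 8899986492648630/60053889961 ≈ 1.4820e+5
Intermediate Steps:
o = 148200
Z(E, u) = u + 2*E (Z(E, u) = (E + u) + E = u + 2*E)
W = 1/428430 (W = 1/(-353 + 428783) = 1/428430 ≈ 2.3341e-6)
h = 428430/60053889961 (h = 1/(1/428430 + ((-431 + 2*(-198)) - 1*(-140999))) = 1/(1/428430 + ((-431 - 396) + 140999)) = 1/(1/428430 + (-827 + 140999)) = 1/(1/428430 + 140172) = 1/(60053889961/428430) = 428430/60053889961 ≈ 7.1341e-6)
o + h = 148200 + 428430/60053889961 = 8899986492648630/60053889961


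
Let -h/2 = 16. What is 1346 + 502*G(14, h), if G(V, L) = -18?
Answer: -7690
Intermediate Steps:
h = -32 (h = -2*16 = -32)
1346 + 502*G(14, h) = 1346 + 502*(-18) = 1346 - 9036 = -7690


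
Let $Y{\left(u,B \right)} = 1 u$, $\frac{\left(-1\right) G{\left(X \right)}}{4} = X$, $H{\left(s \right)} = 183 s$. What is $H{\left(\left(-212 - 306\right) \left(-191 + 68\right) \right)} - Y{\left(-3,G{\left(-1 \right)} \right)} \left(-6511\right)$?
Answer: $11640129$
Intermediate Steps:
$G{\left(X \right)} = - 4 X$
$Y{\left(u,B \right)} = u$
$H{\left(\left(-212 - 306\right) \left(-191 + 68\right) \right)} - Y{\left(-3,G{\left(-1 \right)} \right)} \left(-6511\right) = 183 \left(-212 - 306\right) \left(-191 + 68\right) - \left(-3\right) \left(-6511\right) = 183 \left(\left(-518\right) \left(-123\right)\right) - 19533 = 183 \cdot 63714 - 19533 = 11659662 - 19533 = 11640129$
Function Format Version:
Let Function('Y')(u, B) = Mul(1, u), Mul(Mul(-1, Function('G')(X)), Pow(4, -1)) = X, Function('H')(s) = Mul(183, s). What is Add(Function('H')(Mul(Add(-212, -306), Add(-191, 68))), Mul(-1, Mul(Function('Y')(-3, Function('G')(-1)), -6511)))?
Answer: 11640129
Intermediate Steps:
Function('G')(X) = Mul(-4, X)
Function('Y')(u, B) = u
Add(Function('H')(Mul(Add(-212, -306), Add(-191, 68))), Mul(-1, Mul(Function('Y')(-3, Function('G')(-1)), -6511))) = Add(Mul(183, Mul(Add(-212, -306), Add(-191, 68))), Mul(-1, Mul(-3, -6511))) = Add(Mul(183, Mul(-518, -123)), Mul(-1, 19533)) = Add(Mul(183, 63714), -19533) = Add(11659662, -19533) = 11640129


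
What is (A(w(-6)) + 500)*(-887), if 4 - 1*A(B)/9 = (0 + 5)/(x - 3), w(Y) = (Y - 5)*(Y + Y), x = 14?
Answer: -5189837/11 ≈ -4.7180e+5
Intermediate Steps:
w(Y) = 2*Y*(-5 + Y) (w(Y) = (-5 + Y)*(2*Y) = 2*Y*(-5 + Y))
A(B) = 351/11 (A(B) = 36 - 9*(0 + 5)/(14 - 3) = 36 - 45/11 = 351/11)
(A(w(-6)) + 500)*(-887) = (351/11 + 500)*(-887) = (5851/11)*(-887) = -5189837/11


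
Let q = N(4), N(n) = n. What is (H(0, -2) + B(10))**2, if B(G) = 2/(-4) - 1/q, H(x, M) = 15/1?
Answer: 3249/16 ≈ 203.06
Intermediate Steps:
q = 4
H(x, M) = 15 (H(x, M) = 15*1 = 15)
B(G) = -3/4 (B(G) = 2/(-4) - 1/4 = 2*(-1/4) - 1*1/4 = -1/2 - 1/4 = -3/4)
(H(0, -2) + B(10))**2 = (15 - 3/4)**2 = (57/4)**2 = 3249/16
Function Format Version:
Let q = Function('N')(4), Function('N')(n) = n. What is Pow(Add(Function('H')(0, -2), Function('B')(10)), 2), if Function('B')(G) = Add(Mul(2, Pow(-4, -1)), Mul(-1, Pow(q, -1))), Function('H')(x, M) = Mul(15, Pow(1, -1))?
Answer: Rational(3249, 16) ≈ 203.06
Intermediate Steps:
q = 4
Function('H')(x, M) = 15 (Function('H')(x, M) = Mul(15, 1) = 15)
Function('B')(G) = Rational(-3, 4) (Function('B')(G) = Add(Mul(2, Pow(-4, -1)), Mul(-1, Pow(4, -1))) = Add(Mul(2, Rational(-1, 4)), Mul(-1, Rational(1, 4))) = Add(Rational(-1, 2), Rational(-1, 4)) = Rational(-3, 4))
Pow(Add(Function('H')(0, -2), Function('B')(10)), 2) = Pow(Add(15, Rational(-3, 4)), 2) = Pow(Rational(57, 4), 2) = Rational(3249, 16)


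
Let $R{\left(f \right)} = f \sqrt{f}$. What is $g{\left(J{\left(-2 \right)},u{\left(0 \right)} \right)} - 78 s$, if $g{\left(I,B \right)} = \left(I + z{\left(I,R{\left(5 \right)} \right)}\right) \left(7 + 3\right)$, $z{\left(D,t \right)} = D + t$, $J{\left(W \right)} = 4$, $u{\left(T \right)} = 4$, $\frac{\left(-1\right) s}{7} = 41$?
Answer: $22466 + 50 \sqrt{5} \approx 22578.0$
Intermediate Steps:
$s = -287$ ($s = \left(-7\right) 41 = -287$)
$R{\left(f \right)} = f^{\frac{3}{2}}$
$g{\left(I,B \right)} = 20 I + 50 \sqrt{5}$ ($g{\left(I,B \right)} = \left(I + \left(I + 5^{\frac{3}{2}}\right)\right) \left(7 + 3\right) = \left(I + \left(I + 5 \sqrt{5}\right)\right) 10 = \left(2 I + 5 \sqrt{5}\right) 10 = 20 I + 50 \sqrt{5}$)
$g{\left(J{\left(-2 \right)},u{\left(0 \right)} \right)} - 78 s = \left(20 \cdot 4 + 50 \sqrt{5}\right) - -22386 = \left(80 + 50 \sqrt{5}\right) + 22386 = 22466 + 50 \sqrt{5}$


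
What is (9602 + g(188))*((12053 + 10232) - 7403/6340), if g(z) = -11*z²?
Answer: -26785321115727/3170 ≈ -8.4496e+9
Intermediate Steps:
(9602 + g(188))*((12053 + 10232) - 7403/6340) = (9602 - 11*188²)*((12053 + 10232) - 7403/6340) = (9602 - 11*35344)*(22285 - 7403*1/6340) = (9602 - 388784)*(22285 - 7403/6340) = -379182*141279497/6340 = -26785321115727/3170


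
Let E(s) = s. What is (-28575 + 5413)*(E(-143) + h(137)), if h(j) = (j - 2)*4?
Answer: -9195314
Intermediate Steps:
h(j) = -8 + 4*j (h(j) = (-2 + j)*4 = -8 + 4*j)
(-28575 + 5413)*(E(-143) + h(137)) = (-28575 + 5413)*(-143 + (-8 + 4*137)) = -23162*(-143 + (-8 + 548)) = -23162*(-143 + 540) = -23162*397 = -9195314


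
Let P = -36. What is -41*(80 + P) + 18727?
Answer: 16923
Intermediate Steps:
-41*(80 + P) + 18727 = -41*(80 - 36) + 18727 = -41*44 + 18727 = -1804 + 18727 = 16923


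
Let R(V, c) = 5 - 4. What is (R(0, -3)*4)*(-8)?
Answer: -32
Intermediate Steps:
R(V, c) = 1
(R(0, -3)*4)*(-8) = (1*4)*(-8) = 4*(-8) = -32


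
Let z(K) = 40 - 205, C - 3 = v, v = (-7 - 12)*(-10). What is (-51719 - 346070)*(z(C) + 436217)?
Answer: -173456689028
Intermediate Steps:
v = 190 (v = -19*(-10) = 190)
C = 193 (C = 3 + 190 = 193)
z(K) = -165
(-51719 - 346070)*(z(C) + 436217) = (-51719 - 346070)*(-165 + 436217) = -397789*436052 = -173456689028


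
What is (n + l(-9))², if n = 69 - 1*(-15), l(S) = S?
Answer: 5625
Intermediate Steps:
n = 84 (n = 69 + 15 = 84)
(n + l(-9))² = (84 - 9)² = 75² = 5625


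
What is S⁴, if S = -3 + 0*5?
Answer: 81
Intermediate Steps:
S = -3 (S = -3 + 0 = -3)
S⁴ = (-3)⁴ = 81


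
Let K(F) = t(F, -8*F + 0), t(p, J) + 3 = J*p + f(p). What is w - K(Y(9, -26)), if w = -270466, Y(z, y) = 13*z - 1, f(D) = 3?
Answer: -162818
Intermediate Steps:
Y(z, y) = -1 + 13*z
t(p, J) = J*p (t(p, J) = -3 + (J*p + 3) = -3 + (3 + J*p) = J*p)
K(F) = -8*F² (K(F) = (-8*F + 0)*F = (-8*F)*F = -8*F²)
w - K(Y(9, -26)) = -270466 - (-8)*(-1 + 13*9)² = -270466 - (-8)*(-1 + 117)² = -270466 - (-8)*116² = -270466 - (-8)*13456 = -270466 - 1*(-107648) = -270466 + 107648 = -162818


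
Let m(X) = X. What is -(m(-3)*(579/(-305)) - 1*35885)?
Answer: 10943188/305 ≈ 35879.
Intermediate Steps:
-(m(-3)*(579/(-305)) - 1*35885) = -(-1737/(-305) - 1*35885) = -(-1737*(-1)/305 - 35885) = -(-3*(-579/305) - 35885) = -(1737/305 - 35885) = -1*(-10943188/305) = 10943188/305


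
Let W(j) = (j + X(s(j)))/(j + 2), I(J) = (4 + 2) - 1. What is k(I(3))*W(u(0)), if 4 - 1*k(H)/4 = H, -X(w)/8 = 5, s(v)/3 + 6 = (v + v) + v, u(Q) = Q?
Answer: 80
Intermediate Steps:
I(J) = 5 (I(J) = 6 - 1 = 5)
s(v) = -18 + 9*v (s(v) = -18 + 3*((v + v) + v) = -18 + 3*(2*v + v) = -18 + 3*(3*v) = -18 + 9*v)
X(w) = -40 (X(w) = -8*5 = -40)
k(H) = 16 - 4*H
W(j) = (-40 + j)/(2 + j) (W(j) = (j - 40)/(j + 2) = (-40 + j)/(2 + j))
k(I(3))*W(u(0)) = (16 - 4*5)*((-40 + 0)/(2 + 0)) = (16 - 20)*(-40/2) = -2*(-40) = -4*(-20) = 80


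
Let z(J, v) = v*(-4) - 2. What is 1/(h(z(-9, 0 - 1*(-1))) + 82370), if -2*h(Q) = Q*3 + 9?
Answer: 2/164749 ≈ 1.2140e-5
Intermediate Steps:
z(J, v) = -2 - 4*v (z(J, v) = -4*v - 2 = -2 - 4*v)
h(Q) = -9/2 - 3*Q/2 (h(Q) = -(Q*3 + 9)/2 = -(3*Q + 9)/2 = -(9 + 3*Q)/2 = -9/2 - 3*Q/2)
1/(h(z(-9, 0 - 1*(-1))) + 82370) = 1/((-9/2 - 3*(-2 - 4*(0 - 1*(-1)))/2) + 82370) = 1/((-9/2 - 3*(-2 - 4*(0 + 1))/2) + 82370) = 1/((-9/2 - 3*(-2 - 4*1)/2) + 82370) = 1/((-9/2 - 3*(-2 - 4)/2) + 82370) = 1/((-9/2 - 3/2*(-6)) + 82370) = 1/((-9/2 + 9) + 82370) = 1/(9/2 + 82370) = 1/(164749/2) = 2/164749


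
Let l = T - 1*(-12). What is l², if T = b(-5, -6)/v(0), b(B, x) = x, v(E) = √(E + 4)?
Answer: 81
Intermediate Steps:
v(E) = √(4 + E)
T = -3 (T = -6/√(4 + 0) = -6/(√4) = -6/2 = -6*½ = -3)
l = 9 (l = -3 - 1*(-12) = -3 + 12 = 9)
l² = 9² = 81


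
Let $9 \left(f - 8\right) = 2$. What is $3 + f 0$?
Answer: $3$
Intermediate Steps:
$f = \frac{74}{9}$ ($f = 8 + \frac{1}{9} \cdot 2 = 8 + \frac{2}{9} = \frac{74}{9} \approx 8.2222$)
$3 + f 0 = 3 + \frac{74}{9} \cdot 0 = 3 + 0 = 3$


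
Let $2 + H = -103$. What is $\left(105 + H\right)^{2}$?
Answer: $0$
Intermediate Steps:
$H = -105$ ($H = -2 - 103 = -105$)
$\left(105 + H\right)^{2} = \left(105 - 105\right)^{2} = 0^{2} = 0$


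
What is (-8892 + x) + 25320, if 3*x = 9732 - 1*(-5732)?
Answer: 64748/3 ≈ 21583.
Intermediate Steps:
x = 15464/3 (x = (9732 - 1*(-5732))/3 = (9732 + 5732)/3 = (⅓)*15464 = 15464/3 ≈ 5154.7)
(-8892 + x) + 25320 = (-8892 + 15464/3) + 25320 = -11212/3 + 25320 = 64748/3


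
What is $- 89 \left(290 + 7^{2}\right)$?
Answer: $-30171$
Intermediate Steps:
$- 89 \left(290 + 7^{2}\right) = - 89 \left(290 + 49\right) = \left(-89\right) 339 = -30171$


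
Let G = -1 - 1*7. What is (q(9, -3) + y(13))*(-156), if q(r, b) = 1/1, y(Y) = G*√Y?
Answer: -156 + 1248*√13 ≈ 4343.7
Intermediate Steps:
G = -8 (G = -1 - 7 = -8)
y(Y) = -8*√Y
q(r, b) = 1
(q(9, -3) + y(13))*(-156) = (1 - 8*√13)*(-156) = -156 + 1248*√13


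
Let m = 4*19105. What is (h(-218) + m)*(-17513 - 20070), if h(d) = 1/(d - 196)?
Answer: -1189046406457/414 ≈ -2.8721e+9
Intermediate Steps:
h(d) = 1/(-196 + d)
m = 76420
(h(-218) + m)*(-17513 - 20070) = (1/(-196 - 218) + 76420)*(-17513 - 20070) = (1/(-414) + 76420)*(-37583) = (-1/414 + 76420)*(-37583) = (31637879/414)*(-37583) = -1189046406457/414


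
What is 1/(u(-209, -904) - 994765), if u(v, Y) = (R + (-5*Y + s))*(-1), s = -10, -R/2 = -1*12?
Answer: -1/999299 ≈ -1.0007e-6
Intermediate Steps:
R = 24 (R = -(-2)*12 = -2*(-12) = 24)
u(v, Y) = -14 + 5*Y (u(v, Y) = (24 + (-5*Y - 10))*(-1) = (24 + (-10 - 5*Y))*(-1) = (14 - 5*Y)*(-1) = -14 + 5*Y)
1/(u(-209, -904) - 994765) = 1/((-14 + 5*(-904)) - 994765) = 1/((-14 - 4520) - 994765) = 1/(-4534 - 994765) = 1/(-999299) = -1/999299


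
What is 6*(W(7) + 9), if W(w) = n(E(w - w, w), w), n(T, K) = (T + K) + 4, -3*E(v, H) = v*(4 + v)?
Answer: 120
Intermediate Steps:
E(v, H) = -v*(4 + v)/3
n(T, K) = 4 + K + T (n(T, K) = (K + T) + 4 = 4 + K + T)
W(w) = 4 + w (W(w) = 4 + w - (w - w)*(4 + (w - w))/3 = 4 + w - 1/3*0*(4 + 0) = 4 + w - 1/3*0*4 = 4 + w + 0 = 4 + w)
6*(W(7) + 9) = 6*((4 + 7) + 9) = 6*(11 + 9) = 6*20 = 120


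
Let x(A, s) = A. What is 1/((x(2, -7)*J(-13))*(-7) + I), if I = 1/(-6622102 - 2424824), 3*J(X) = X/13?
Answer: 9046926/42218987 ≈ 0.21429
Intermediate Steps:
J(X) = X/39 (J(X) = (X/13)/3 = X/39)
I = -1/9046926 (I = 1/(-9046926) = -1/9046926 ≈ -1.1053e-7)
1/((x(2, -7)*J(-13))*(-7) + I) = 1/((2*((1/39)*(-13)))*(-7) - 1/9046926) = 1/((2*(-1/3))*(-7) - 1/9046926) = 1/(-2/3*(-7) - 1/9046926) = 1/(14/3 - 1/9046926) = 1/(42218987/9046926) = 9046926/42218987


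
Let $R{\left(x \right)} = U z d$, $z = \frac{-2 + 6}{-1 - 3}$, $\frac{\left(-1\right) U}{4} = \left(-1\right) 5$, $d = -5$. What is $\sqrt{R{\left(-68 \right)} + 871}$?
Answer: $\sqrt{971} \approx 31.161$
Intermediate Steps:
$U = 20$ ($U = - 4 \left(\left(-1\right) 5\right) = \left(-4\right) \left(-5\right) = 20$)
$z = -1$ ($z = \frac{4}{-4} = 4 \left(- \frac{1}{4}\right) = -1$)
$R{\left(x \right)} = 100$ ($R{\left(x \right)} = 20 \left(-1\right) \left(-5\right) = \left(-20\right) \left(-5\right) = 100$)
$\sqrt{R{\left(-68 \right)} + 871} = \sqrt{100 + 871} = \sqrt{971}$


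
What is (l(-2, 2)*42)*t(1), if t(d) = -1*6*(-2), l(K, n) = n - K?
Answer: 2016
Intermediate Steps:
t(d) = 12 (t(d) = -6*(-2) = 12)
(l(-2, 2)*42)*t(1) = ((2 - 1*(-2))*42)*12 = ((2 + 2)*42)*12 = (4*42)*12 = 168*12 = 2016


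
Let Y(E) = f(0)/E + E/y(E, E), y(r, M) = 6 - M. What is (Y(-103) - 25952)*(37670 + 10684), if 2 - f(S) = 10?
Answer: -14089042353714/11227 ≈ -1.2549e+9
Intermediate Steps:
f(S) = -8 (f(S) = 2 - 1*10 = 2 - 10 = -8)
Y(E) = -8/E + E/(6 - E)
(Y(-103) - 25952)*(37670 + 10684) = ((48 - 1*(-103)² - 8*(-103))/((-103)*(-6 - 103)) - 25952)*(37670 + 10684) = (-1/103*(48 - 1*10609 + 824)/(-109) - 25952)*48354 = (-1/103*(-1/109)*(48 - 10609 + 824) - 25952)*48354 = (-1/103*(-1/109)*(-9737) - 25952)*48354 = (-9737/11227 - 25952)*48354 = -291372841/11227*48354 = -14089042353714/11227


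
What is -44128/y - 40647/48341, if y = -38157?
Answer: 83174867/263506791 ≈ 0.31565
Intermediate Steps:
-44128/y - 40647/48341 = -44128/(-38157) - 40647/48341 = -44128*(-1/38157) - 40647*1/48341 = 6304/5451 - 40647/48341 = 83174867/263506791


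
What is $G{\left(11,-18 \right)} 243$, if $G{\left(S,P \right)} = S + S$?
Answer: $5346$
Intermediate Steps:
$G{\left(S,P \right)} = 2 S$
$G{\left(11,-18 \right)} 243 = 2 \cdot 11 \cdot 243 = 22 \cdot 243 = 5346$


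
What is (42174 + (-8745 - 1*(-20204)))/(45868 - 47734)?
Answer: -53633/1866 ≈ -28.742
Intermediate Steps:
(42174 + (-8745 - 1*(-20204)))/(45868 - 47734) = (42174 + (-8745 + 20204))/(-1866) = (42174 + 11459)*(-1/1866) = 53633*(-1/1866) = -53633/1866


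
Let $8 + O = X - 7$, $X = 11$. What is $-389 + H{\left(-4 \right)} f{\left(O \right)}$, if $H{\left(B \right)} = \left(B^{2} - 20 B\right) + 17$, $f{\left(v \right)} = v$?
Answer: $-841$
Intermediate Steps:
$O = -4$ ($O = -8 + \left(11 - 7\right) = -8 + 4 = -4$)
$H{\left(B \right)} = 17 + B^{2} - 20 B$
$-389 + H{\left(-4 \right)} f{\left(O \right)} = -389 + \left(17 + \left(-4\right)^{2} - -80\right) \left(-4\right) = -389 + \left(17 + 16 + 80\right) \left(-4\right) = -389 + 113 \left(-4\right) = -389 - 452 = -841$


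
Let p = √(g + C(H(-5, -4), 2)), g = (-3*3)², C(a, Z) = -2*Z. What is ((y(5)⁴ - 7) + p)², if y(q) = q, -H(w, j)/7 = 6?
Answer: (618 + √77)² ≈ 3.9285e+5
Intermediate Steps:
H(w, j) = -42 (H(w, j) = -7*6 = -42)
g = 81 (g = (-9)² = 81)
p = √77 (p = √(81 - 2*2) = √(81 - 4) = √77 ≈ 8.7750)
((y(5)⁴ - 7) + p)² = ((5⁴ - 7) + √77)² = ((625 - 7) + √77)² = (618 + √77)²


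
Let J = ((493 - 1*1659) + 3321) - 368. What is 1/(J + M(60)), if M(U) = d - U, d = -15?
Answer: 1/1712 ≈ 0.00058411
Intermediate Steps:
M(U) = -15 - U
J = 1787 (J = ((493 - 1659) + 3321) - 368 = (-1166 + 3321) - 368 = 2155 - 368 = 1787)
1/(J + M(60)) = 1/(1787 + (-15 - 1*60)) = 1/(1787 + (-15 - 60)) = 1/(1787 - 75) = 1/1712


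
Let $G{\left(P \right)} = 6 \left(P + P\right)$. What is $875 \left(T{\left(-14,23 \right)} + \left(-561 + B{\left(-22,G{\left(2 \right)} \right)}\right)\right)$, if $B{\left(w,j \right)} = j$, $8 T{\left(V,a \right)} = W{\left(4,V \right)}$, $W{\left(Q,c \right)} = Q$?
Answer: $- \frac{938875}{2} \approx -4.6944 \cdot 10^{5}$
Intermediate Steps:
$T{\left(V,a \right)} = \frac{1}{2}$ ($T{\left(V,a \right)} = \frac{1}{8} \cdot 4 = \frac{1}{2}$)
$G{\left(P \right)} = 12 P$ ($G{\left(P \right)} = 6 \cdot 2 P = 12 P$)
$875 \left(T{\left(-14,23 \right)} + \left(-561 + B{\left(-22,G{\left(2 \right)} \right)}\right)\right) = 875 \left(\frac{1}{2} + \left(-561 + 12 \cdot 2\right)\right) = 875 \left(\frac{1}{2} + \left(-561 + 24\right)\right) = 875 \left(\frac{1}{2} - 537\right) = 875 \left(- \frac{1073}{2}\right) = - \frac{938875}{2}$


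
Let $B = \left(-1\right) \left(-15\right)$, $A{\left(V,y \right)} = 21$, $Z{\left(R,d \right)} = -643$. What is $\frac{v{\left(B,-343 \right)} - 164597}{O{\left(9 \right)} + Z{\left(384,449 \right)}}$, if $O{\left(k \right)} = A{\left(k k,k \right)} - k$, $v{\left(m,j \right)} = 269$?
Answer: $\frac{164328}{631} \approx 260.42$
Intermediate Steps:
$B = 15$
$O{\left(k \right)} = 21 - k$
$\frac{v{\left(B,-343 \right)} - 164597}{O{\left(9 \right)} + Z{\left(384,449 \right)}} = \frac{269 - 164597}{\left(21 - 9\right) - 643} = - \frac{164328}{\left(21 - 9\right) - 643} = - \frac{164328}{12 - 643} = - \frac{164328}{-631} = \left(-164328\right) \left(- \frac{1}{631}\right) = \frac{164328}{631}$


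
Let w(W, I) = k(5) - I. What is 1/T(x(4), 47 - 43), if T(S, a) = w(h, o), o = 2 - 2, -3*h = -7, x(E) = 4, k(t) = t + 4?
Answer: 1/9 ≈ 0.11111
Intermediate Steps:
k(t) = 4 + t
h = 7/3 (h = -1/3*(-7) = 7/3 ≈ 2.3333)
o = 0
w(W, I) = 9 - I (w(W, I) = (4 + 5) - I = 9 - I)
T(S, a) = 9 (T(S, a) = 9 - 1*0 = 9 + 0 = 9)
1/T(x(4), 47 - 43) = 1/9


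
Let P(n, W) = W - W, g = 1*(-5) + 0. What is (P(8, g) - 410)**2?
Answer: 168100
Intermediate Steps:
g = -5 (g = -5 + 0 = -5)
P(n, W) = 0
(P(8, g) - 410)**2 = (0 - 410)**2 = (-410)**2 = 168100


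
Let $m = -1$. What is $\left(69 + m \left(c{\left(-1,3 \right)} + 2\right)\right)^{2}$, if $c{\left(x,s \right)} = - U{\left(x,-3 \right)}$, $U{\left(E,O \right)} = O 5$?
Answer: $2704$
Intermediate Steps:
$U{\left(E,O \right)} = 5 O$
$c{\left(x,s \right)} = 15$ ($c{\left(x,s \right)} = - 5 \left(-3\right) = \left(-1\right) \left(-15\right) = 15$)
$\left(69 + m \left(c{\left(-1,3 \right)} + 2\right)\right)^{2} = \left(69 - \left(15 + 2\right)\right)^{2} = \left(69 - 17\right)^{2} = 52^{2} = 2704$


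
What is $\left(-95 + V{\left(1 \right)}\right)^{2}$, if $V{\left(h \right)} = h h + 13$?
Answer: $6561$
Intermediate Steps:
$V{\left(h \right)} = 13 + h^{2}$ ($V{\left(h \right)} = h^{2} + 13 = 13 + h^{2}$)
$\left(-95 + V{\left(1 \right)}\right)^{2} = \left(-95 + \left(13 + 1^{2}\right)\right)^{2} = \left(-95 + \left(13 + 1\right)\right)^{2} = \left(-95 + 14\right)^{2} = \left(-81\right)^{2} = 6561$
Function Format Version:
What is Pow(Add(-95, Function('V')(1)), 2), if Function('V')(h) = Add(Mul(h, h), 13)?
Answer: 6561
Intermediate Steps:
Function('V')(h) = Add(13, Pow(h, 2)) (Function('V')(h) = Add(Pow(h, 2), 13) = Add(13, Pow(h, 2)))
Pow(Add(-95, Function('V')(1)), 2) = Pow(Add(-95, Add(13, Pow(1, 2))), 2) = Pow(Add(-95, Add(13, 1)), 2) = Pow(Add(-95, 14), 2) = Pow(-81, 2) = 6561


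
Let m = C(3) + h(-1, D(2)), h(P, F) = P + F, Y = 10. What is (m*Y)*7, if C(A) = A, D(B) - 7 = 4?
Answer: 910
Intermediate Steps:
D(B) = 11 (D(B) = 7 + 4 = 11)
h(P, F) = F + P
m = 13 (m = 3 + (11 - 1) = 3 + 10 = 13)
(m*Y)*7 = (13*10)*7 = 130*7 = 910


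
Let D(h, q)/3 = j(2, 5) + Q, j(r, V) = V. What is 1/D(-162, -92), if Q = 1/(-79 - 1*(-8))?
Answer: 71/1062 ≈ 0.066855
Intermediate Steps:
Q = -1/71 (Q = 1/(-79 + 8) = 1/(-71) = -1/71 ≈ -0.014085)
D(h, q) = 1062/71 (D(h, q) = 3*(5 - 1/71) = 3*(354/71) = 1062/71)
1/D(-162, -92) = 1/(1062/71) = 71/1062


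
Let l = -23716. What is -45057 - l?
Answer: -21341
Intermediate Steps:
-45057 - l = -45057 - 1*(-23716) = -45057 + 23716 = -21341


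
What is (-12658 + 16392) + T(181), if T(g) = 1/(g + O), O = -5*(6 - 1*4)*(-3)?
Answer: 787875/211 ≈ 3734.0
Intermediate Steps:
O = 30 (O = -5*(6 - 4)*(-3) = -5*2*(-3) = -10*(-3) = 30)
T(g) = 1/(30 + g) (T(g) = 1/(g + 30) = 1/(30 + g))
(-12658 + 16392) + T(181) = (-12658 + 16392) + 1/(30 + 181) = 3734 + 1/211 = 787875/211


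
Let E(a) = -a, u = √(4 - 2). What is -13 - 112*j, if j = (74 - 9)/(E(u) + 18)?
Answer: -9659/23 - 520*√2/23 ≈ -451.93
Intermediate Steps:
u = √2 ≈ 1.4142
j = 65/(18 - √2) (j = (74 - 9)/(-√2 + 18) = 65/(18 - √2) ≈ 3.9190)
-13 - 112*j = -13 - 112*(585/161 + 65*√2/322) = -13 + (-9360/23 - 520*√2/23) = -9659/23 - 520*√2/23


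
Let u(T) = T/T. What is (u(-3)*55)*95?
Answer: 5225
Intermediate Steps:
u(T) = 1
(u(-3)*55)*95 = (1*55)*95 = 55*95 = 5225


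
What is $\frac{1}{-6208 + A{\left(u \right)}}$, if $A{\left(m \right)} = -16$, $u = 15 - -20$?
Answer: $- \frac{1}{6224} \approx -0.00016067$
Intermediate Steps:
$u = 35$ ($u = 15 + 20 = 35$)
$\frac{1}{-6208 + A{\left(u \right)}} = \frac{1}{-6208 - 16} = \frac{1}{-6224} = - \frac{1}{6224}$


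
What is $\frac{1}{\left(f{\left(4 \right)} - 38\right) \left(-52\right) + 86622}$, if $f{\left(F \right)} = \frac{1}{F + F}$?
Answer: $\frac{2}{177183} \approx 1.1288 \cdot 10^{-5}$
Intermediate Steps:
$f{\left(F \right)} = \frac{1}{2 F}$
$\frac{1}{\left(f{\left(4 \right)} - 38\right) \left(-52\right) + 86622} = \frac{1}{\left(\frac{1}{2 \cdot 4} - 38\right) \left(-52\right) + 86622} = \frac{1}{\left(\frac{1}{2} \cdot \frac{1}{4} - 38\right) \left(-52\right) + 86622} = \frac{1}{\left(\frac{1}{8} - 38\right) \left(-52\right) + 86622} = \frac{1}{\left(- \frac{303}{8}\right) \left(-52\right) + 86622} = \frac{1}{\frac{3939}{2} + 86622} = \frac{1}{\frac{177183}{2}} = \frac{2}{177183}$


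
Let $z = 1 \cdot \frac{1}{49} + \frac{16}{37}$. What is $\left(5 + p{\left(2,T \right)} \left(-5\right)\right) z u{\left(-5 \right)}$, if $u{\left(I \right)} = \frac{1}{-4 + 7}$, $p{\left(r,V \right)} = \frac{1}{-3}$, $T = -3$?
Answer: $\frac{16420}{16317} \approx 1.0063$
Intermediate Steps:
$p{\left(r,V \right)} = - \frac{1}{3}$
$u{\left(I \right)} = \frac{1}{3}$
$z = \frac{821}{1813}$ ($z = 1 \cdot \frac{1}{49} + 16 \cdot \frac{1}{37} = \frac{1}{49} + \frac{16}{37} = \frac{821}{1813} \approx 0.45284$)
$\left(5 + p{\left(2,T \right)} \left(-5\right)\right) z u{\left(-5 \right)} = \left(5 - - \frac{5}{3}\right) \frac{821}{1813} \cdot \frac{1}{3} = \left(5 + \frac{5}{3}\right) \frac{821}{1813} \cdot \frac{1}{3} = \frac{20}{3} \cdot \frac{821}{1813} \cdot \frac{1}{3} = \frac{16420}{5439} \cdot \frac{1}{3} = \frac{16420}{16317}$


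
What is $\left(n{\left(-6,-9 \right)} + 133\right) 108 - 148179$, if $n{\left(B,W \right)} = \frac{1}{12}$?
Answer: $-133806$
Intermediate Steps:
$n{\left(B,W \right)} = \frac{1}{12}$
$\left(n{\left(-6,-9 \right)} + 133\right) 108 - 148179 = \left(\frac{1}{12} + 133\right) 108 - 148179 = \frac{1597}{12} \cdot 108 - 148179 = 14373 - 148179 = -133806$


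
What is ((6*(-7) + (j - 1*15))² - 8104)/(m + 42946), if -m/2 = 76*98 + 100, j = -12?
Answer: -3343/27850 ≈ -0.12004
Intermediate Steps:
m = -15096 (m = -2*(76*98 + 100) = -2*(7448 + 100) = -2*7548 = -15096)
((6*(-7) + (j - 1*15))² - 8104)/(m + 42946) = ((6*(-7) + (-12 - 1*15))² - 8104)/(-15096 + 42946) = ((-42 + (-12 - 15))² - 8104)/27850 = ((-42 - 27)² - 8104)*(1/27850) = ((-69)² - 8104)*(1/27850) = (4761 - 8104)*(1/27850) = -3343*1/27850 = -3343/27850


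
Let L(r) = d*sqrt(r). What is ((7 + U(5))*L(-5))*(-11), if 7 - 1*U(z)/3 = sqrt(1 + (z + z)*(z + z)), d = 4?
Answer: I*sqrt(5)*(-1232 + 132*sqrt(101)) ≈ 211.5*I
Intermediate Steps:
U(z) = 21 - 3*sqrt(1 + 4*z**2) (U(z) = 21 - 3*sqrt(1 + (z + z)*(z + z)) = 21 - 3*sqrt(1 + (2*z)*(2*z)) = 21 - 3*sqrt(1 + 4*z**2))
L(r) = 4*sqrt(r)
((7 + U(5))*L(-5))*(-11) = ((7 + (21 - 3*sqrt(1 + 4*5**2)))*(4*sqrt(-5)))*(-11) = ((7 + (21 - 3*sqrt(1 + 4*25)))*(4*(I*sqrt(5))))*(-11) = ((7 + (21 - 3*sqrt(1 + 100)))*(4*I*sqrt(5)))*(-11) = ((7 + (21 - 3*sqrt(101)))*(4*I*sqrt(5)))*(-11) = ((28 - 3*sqrt(101))*(4*I*sqrt(5)))*(-11) = (4*I*sqrt(5)*(28 - 3*sqrt(101)))*(-11) = -44*I*sqrt(5)*(28 - 3*sqrt(101))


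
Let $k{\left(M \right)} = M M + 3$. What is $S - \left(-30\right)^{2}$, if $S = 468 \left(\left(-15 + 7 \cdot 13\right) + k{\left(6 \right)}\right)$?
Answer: $52920$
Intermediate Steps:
$k{\left(M \right)} = 3 + M^{2}$ ($k{\left(M \right)} = M^{2} + 3 = 3 + M^{2}$)
$S = 53820$ ($S = 468 \left(\left(-15 + 7 \cdot 13\right) + \left(3 + 6^{2}\right)\right) = 468 \left(\left(-15 + 91\right) + \left(3 + 36\right)\right) = 468 \left(76 + 39\right) = 468 \cdot 115 = 53820$)
$S - \left(-30\right)^{2} = 53820 - \left(-30\right)^{2} = 53820 - 900 = 52920$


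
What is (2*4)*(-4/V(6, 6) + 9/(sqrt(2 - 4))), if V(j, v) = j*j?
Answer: -8/9 - 36*I*sqrt(2) ≈ -0.88889 - 50.912*I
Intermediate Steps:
V(j, v) = j**2
(2*4)*(-4/V(6, 6) + 9/(sqrt(2 - 4))) = (2*4)*(-4/(6**2) + 9/(sqrt(2 - 4))) = 8*(-4/36 + 9/(sqrt(-2))) = 8*(-4*1/36 + 9/((I*sqrt(2)))) = 8*(-1/9 + 9*(-I*sqrt(2)/2)) = 8*(-1/9 - 9*I*sqrt(2)/2) = -8/9 - 36*I*sqrt(2)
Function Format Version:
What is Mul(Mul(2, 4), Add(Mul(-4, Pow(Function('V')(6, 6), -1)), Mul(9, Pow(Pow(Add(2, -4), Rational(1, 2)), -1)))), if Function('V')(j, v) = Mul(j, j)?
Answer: Add(Rational(-8, 9), Mul(-36, I, Pow(2, Rational(1, 2)))) ≈ Add(-0.88889, Mul(-50.912, I))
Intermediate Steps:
Function('V')(j, v) = Pow(j, 2)
Mul(Mul(2, 4), Add(Mul(-4, Pow(Function('V')(6, 6), -1)), Mul(9, Pow(Pow(Add(2, -4), Rational(1, 2)), -1)))) = Mul(Mul(2, 4), Add(Mul(-4, Pow(Pow(6, 2), -1)), Mul(9, Pow(Pow(Add(2, -4), Rational(1, 2)), -1)))) = Mul(8, Add(Mul(-4, Pow(36, -1)), Mul(9, Pow(Pow(-2, Rational(1, 2)), -1)))) = Mul(8, Add(Mul(-4, Rational(1, 36)), Mul(9, Pow(Mul(I, Pow(2, Rational(1, 2))), -1)))) = Mul(8, Add(Rational(-1, 9), Mul(9, Mul(Rational(-1, 2), I, Pow(2, Rational(1, 2)))))) = Mul(8, Add(Rational(-1, 9), Mul(Rational(-9, 2), I, Pow(2, Rational(1, 2))))) = Add(Rational(-8, 9), Mul(-36, I, Pow(2, Rational(1, 2))))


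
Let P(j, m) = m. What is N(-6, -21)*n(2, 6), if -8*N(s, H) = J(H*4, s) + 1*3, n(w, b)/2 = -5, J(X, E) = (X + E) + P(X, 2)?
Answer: -425/4 ≈ -106.25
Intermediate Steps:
J(X, E) = 2 + E + X (J(X, E) = (X + E) + 2 = (E + X) + 2 = 2 + E + X)
n(w, b) = -10 (n(w, b) = 2*(-5) = -10)
N(s, H) = -5/8 - H/2 - s/8 (N(s, H) = -((2 + s + H*4) + 1*3)/8 = -((2 + s + 4*H) + 3)/8 = -(5 + s + 4*H)/8 = -5/8 - H/2 - s/8)
N(-6, -21)*n(2, 6) = (-5/8 - ½*(-21) - ⅛*(-6))*(-10) = (-5/8 + 21/2 + ¾)*(-10) = (85/8)*(-10) = -425/4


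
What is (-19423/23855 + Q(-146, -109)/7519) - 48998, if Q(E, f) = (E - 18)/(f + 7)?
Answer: -448224147611287/9147652995 ≈ -48999.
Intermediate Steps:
Q(E, f) = (-18 + E)/(7 + f)
(-19423/23855 + Q(-146, -109)/7519) - 48998 = (-19423/23855 + ((-18 - 146)/(7 - 109))/7519) - 48998 = (-19423*1/23855 + (-164/(-102))*(1/7519)) - 48998 = (-19423/23855 - 1/102*(-164)*(1/7519)) - 48998 = (-19423/23855 + (82/51)*(1/7519)) - 48998 = (-19423/23855 + 82/383469) - 48998 = -7446162277/9147652995 - 48998 = -448224147611287/9147652995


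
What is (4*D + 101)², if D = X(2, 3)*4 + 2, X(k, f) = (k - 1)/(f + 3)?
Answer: 112225/9 ≈ 12469.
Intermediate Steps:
X(k, f) = (-1 + k)/(3 + f)
D = 8/3 (D = ((-1 + 2)/(3 + 3))*4 + 2 = (1/6)*4 + 2 = ((⅙)*1)*4 + 2 = (⅙)*4 + 2 = ⅔ + 2 = 8/3 ≈ 2.6667)
(4*D + 101)² = (4*(8/3) + 101)² = (32/3 + 101)² = (335/3)² = 112225/9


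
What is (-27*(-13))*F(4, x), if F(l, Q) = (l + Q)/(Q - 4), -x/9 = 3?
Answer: 8073/31 ≈ 260.42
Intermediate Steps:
x = -27 (x = -9*3 = -27)
F(l, Q) = (Q + l)/(-4 + Q)
(-27*(-13))*F(4, x) = (-27*(-13))*((-27 + 4)/(-4 - 27)) = 351*(-23/(-31)) = 351*(-1/31*(-23)) = 351*(23/31) = 8073/31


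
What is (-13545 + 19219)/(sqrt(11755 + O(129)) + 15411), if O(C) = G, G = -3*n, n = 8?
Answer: 43721007/118743595 - 2837*sqrt(11731)/118743595 ≈ 0.36561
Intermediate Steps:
G = -24 (G = -3*8 = -24)
O(C) = -24
(-13545 + 19219)/(sqrt(11755 + O(129)) + 15411) = (-13545 + 19219)/(sqrt(11755 - 24) + 15411) = 5674/(sqrt(11731) + 15411) = 5674/(15411 + sqrt(11731))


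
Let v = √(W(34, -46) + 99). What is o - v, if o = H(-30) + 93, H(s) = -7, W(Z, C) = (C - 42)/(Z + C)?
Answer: 86 - √957/3 ≈ 75.688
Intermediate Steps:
W(Z, C) = (-42 + C)/(C + Z)
v = √957/3 (v = √((-42 - 46)/(-46 + 34) + 99) = √(-88/(-12) + 99) = √(-1/12*(-88) + 99) = √(22/3 + 99) = √(319/3) = √957/3 ≈ 10.312)
o = 86 (o = -7 + 93 = 86)
o - v = 86 - √957/3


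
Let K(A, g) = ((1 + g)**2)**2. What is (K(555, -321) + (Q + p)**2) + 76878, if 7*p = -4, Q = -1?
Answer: 513806007143/49 ≈ 1.0486e+10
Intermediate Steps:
p = -4/7 (p = (1/7)*(-4) = -4/7 ≈ -0.57143)
K(A, g) = (1 + g)**4
(K(555, -321) + (Q + p)**2) + 76878 = ((1 - 321)**4 + (-1 - 4/7)**2) + 76878 = ((-320)**4 + (-11/7)**2) + 76878 = (10485760000 + 121/49) + 76878 = 513802240121/49 + 76878 = 513806007143/49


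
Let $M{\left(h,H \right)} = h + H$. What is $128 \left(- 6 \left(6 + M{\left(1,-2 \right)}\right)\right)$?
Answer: $-3840$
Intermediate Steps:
$M{\left(h,H \right)} = H + h$
$128 \left(- 6 \left(6 + M{\left(1,-2 \right)}\right)\right) = 128 \left(- 6 \left(6 + \left(-2 + 1\right)\right)\right) = 128 \left(- 6 \left(6 - 1\right)\right) = 128 \left(\left(-6\right) 5\right) = 128 \left(-30\right) = -3840$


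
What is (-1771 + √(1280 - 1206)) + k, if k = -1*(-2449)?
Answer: 678 + √74 ≈ 686.60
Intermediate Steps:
k = 2449
(-1771 + √(1280 - 1206)) + k = (-1771 + √(1280 - 1206)) + 2449 = (-1771 + √74) + 2449 = 678 + √74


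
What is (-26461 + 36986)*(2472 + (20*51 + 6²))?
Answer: 37132200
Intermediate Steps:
(-26461 + 36986)*(2472 + (20*51 + 6²)) = 10525*(2472 + (1020 + 36)) = 10525*(2472 + 1056) = 10525*3528 = 37132200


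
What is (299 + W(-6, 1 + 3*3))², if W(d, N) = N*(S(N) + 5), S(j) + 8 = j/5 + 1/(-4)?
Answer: 328329/4 ≈ 82082.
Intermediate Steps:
S(j) = -33/4 + j/5 (S(j) = -8 + (j/5 + 1/(-4)) = -8 + (j*(⅕) + 1*(-¼)) = -8 + (j/5 - ¼) = -8 + (-¼ + j/5) = -33/4 + j/5)
W(d, N) = N*(-13/4 + N/5) (W(d, N) = N*((-33/4 + N/5) + 5) = N*(-13/4 + N/5))
(299 + W(-6, 1 + 3*3))² = (299 + (1 + 3*3)*(-65 + 4*(1 + 3*3))/20)² = (299 + (1 + 9)*(-65 + 4*(1 + 9))/20)² = (299 + (1/20)*10*(-65 + 4*10))² = (299 + (1/20)*10*(-65 + 40))² = (299 + (1/20)*10*(-25))² = (299 - 25/2)² = (573/2)² = 328329/4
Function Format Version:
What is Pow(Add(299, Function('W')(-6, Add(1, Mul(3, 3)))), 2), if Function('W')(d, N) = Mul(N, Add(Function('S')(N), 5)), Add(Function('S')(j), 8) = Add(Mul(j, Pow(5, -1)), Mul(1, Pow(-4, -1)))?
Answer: Rational(328329, 4) ≈ 82082.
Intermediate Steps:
Function('S')(j) = Add(Rational(-33, 4), Mul(Rational(1, 5), j)) (Function('S')(j) = Add(-8, Add(Mul(j, Pow(5, -1)), Mul(1, Pow(-4, -1)))) = Add(-8, Add(Mul(j, Rational(1, 5)), Mul(1, Rational(-1, 4)))) = Add(-8, Add(Mul(Rational(1, 5), j), Rational(-1, 4))) = Add(-8, Add(Rational(-1, 4), Mul(Rational(1, 5), j))) = Add(Rational(-33, 4), Mul(Rational(1, 5), j)))
Function('W')(d, N) = Mul(N, Add(Rational(-13, 4), Mul(Rational(1, 5), N))) (Function('W')(d, N) = Mul(N, Add(Add(Rational(-33, 4), Mul(Rational(1, 5), N)), 5)) = Mul(N, Add(Rational(-13, 4), Mul(Rational(1, 5), N))))
Pow(Add(299, Function('W')(-6, Add(1, Mul(3, 3)))), 2) = Pow(Add(299, Mul(Rational(1, 20), Add(1, Mul(3, 3)), Add(-65, Mul(4, Add(1, Mul(3, 3)))))), 2) = Pow(Add(299, Mul(Rational(1, 20), Add(1, 9), Add(-65, Mul(4, Add(1, 9))))), 2) = Pow(Add(299, Mul(Rational(1, 20), 10, Add(-65, Mul(4, 10)))), 2) = Pow(Add(299, Mul(Rational(1, 20), 10, Add(-65, 40))), 2) = Pow(Add(299, Mul(Rational(1, 20), 10, -25)), 2) = Pow(Add(299, Rational(-25, 2)), 2) = Pow(Rational(573, 2), 2) = Rational(328329, 4)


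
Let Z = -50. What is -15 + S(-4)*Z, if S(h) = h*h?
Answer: -815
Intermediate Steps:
S(h) = h²
-15 + S(-4)*Z = -15 + (-4)²*(-50) = -15 + 16*(-50) = -15 - 800 = -815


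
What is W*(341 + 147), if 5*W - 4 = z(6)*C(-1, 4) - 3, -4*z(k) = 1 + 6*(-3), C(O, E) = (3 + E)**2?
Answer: 102114/5 ≈ 20423.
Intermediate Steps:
z(k) = 17/4 (z(k) = -(1 + 6*(-3))/4 = -(1 - 18)/4 = -1/4*(-17) = 17/4)
W = 837/20 (W = 4/5 + (17*(3 + 4)**2/4 - 3)/5 = 4/5 + ((17/4)*7**2 - 3)/5 = 4/5 + ((17/4)*49 - 3)/5 = 4/5 + (833/4 - 3)/5 = 4/5 + (1/5)*(821/4) = 4/5 + 821/20 = 837/20 ≈ 41.850)
W*(341 + 147) = 837*(341 + 147)/20 = (837/20)*488 = 102114/5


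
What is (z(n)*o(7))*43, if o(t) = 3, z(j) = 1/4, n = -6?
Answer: 129/4 ≈ 32.250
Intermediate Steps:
z(j) = 1/4
(z(n)*o(7))*43 = ((1/4)*3)*43 = (3/4)*43 = 129/4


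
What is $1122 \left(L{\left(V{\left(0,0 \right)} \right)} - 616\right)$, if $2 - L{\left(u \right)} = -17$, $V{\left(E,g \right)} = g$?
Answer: $-669834$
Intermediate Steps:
$L{\left(u \right)} = 19$ ($L{\left(u \right)} = 2 - -17 = 2 + 17 = 19$)
$1122 \left(L{\left(V{\left(0,0 \right)} \right)} - 616\right) = 1122 \left(19 - 616\right) = 1122 \left(-597\right) = -669834$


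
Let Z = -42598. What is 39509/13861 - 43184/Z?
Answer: 1140788903/295225439 ≈ 3.8641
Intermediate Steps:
39509/13861 - 43184/Z = 39509/13861 - 43184/(-42598) = 39509*(1/13861) - 43184*(-1/42598) = 39509/13861 + 21592/21299 = 1140788903/295225439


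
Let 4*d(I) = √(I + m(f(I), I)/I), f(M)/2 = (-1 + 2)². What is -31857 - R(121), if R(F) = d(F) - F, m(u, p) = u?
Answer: -31736 - 3*√1627/44 ≈ -31739.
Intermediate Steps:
f(M) = 2 (f(M) = 2*(-1 + 2)² = 2*1² = 2*1 = 2)
d(I) = √(I + 2/I)/4
R(F) = -F + √(F + 2/F)/4 (R(F) = √(F + 2/F)/4 - F = -F + √(F + 2/F)/4)
-31857 - R(121) = -31857 - (-1*121 + √(121 + 2/121)/4) = -31857 - (-121 + √(121 + 2*(1/121))/4) = -31857 - (-121 + √(121 + 2/121)/4) = -31857 - (-121 + √(14643/121)/4) = -31857 - (-121 + (3*√1627/11)/4) = -31857 - (-121 + 3*√1627/44) = -31857 + (121 - 3*√1627/44) = -31736 - 3*√1627/44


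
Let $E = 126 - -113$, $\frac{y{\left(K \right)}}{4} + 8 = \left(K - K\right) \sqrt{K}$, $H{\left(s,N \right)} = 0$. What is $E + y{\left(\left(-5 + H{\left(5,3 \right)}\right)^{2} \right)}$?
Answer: $207$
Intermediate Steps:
$y{\left(K \right)} = -32$ ($y{\left(K \right)} = -32 + 4 \left(K - K\right) \sqrt{K} = -32 + 4 \cdot 0 \sqrt{K} = -32 + 4 \cdot 0 = -32 + 0 = -32$)
$E = 239$ ($E = 126 + 113 = 239$)
$E + y{\left(\left(-5 + H{\left(5,3 \right)}\right)^{2} \right)} = 239 - 32 = 207$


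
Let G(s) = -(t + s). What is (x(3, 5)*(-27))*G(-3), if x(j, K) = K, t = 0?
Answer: -405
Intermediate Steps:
G(s) = -s (G(s) = -(0 + s) = -s)
(x(3, 5)*(-27))*G(-3) = (5*(-27))*(-1*(-3)) = -135*3 = -405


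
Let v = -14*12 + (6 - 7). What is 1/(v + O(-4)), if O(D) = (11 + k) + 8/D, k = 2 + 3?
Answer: -1/155 ≈ -0.0064516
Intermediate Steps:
k = 5
v = -169 (v = -168 - 1 = -169)
O(D) = 16 + 8/D (O(D) = (11 + 5) + 8/D = 16 + 8/D)
1/(v + O(-4)) = 1/(-169 + (16 + 8/(-4))) = 1/(-169 + (16 + 8*(-1/4))) = 1/(-169 + (16 - 2)) = 1/(-169 + 14) = 1/(-155) = -1/155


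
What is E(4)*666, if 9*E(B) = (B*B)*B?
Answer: 4736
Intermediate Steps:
E(B) = B**3/9 (E(B) = ((B*B)*B)/9 = (B**2*B)/9 = B**3/9)
E(4)*666 = ((1/9)*4**3)*666 = ((1/9)*64)*666 = (64/9)*666 = 4736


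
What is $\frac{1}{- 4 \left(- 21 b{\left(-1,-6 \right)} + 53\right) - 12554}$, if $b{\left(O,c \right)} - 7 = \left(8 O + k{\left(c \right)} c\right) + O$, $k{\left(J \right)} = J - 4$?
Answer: $- \frac{1}{7894} \approx -0.00012668$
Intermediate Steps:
$k{\left(J \right)} = -4 + J$ ($k{\left(J \right)} = J - 4 = -4 + J$)
$b{\left(O,c \right)} = 7 + 9 O + c \left(-4 + c\right)$ ($b{\left(O,c \right)} = 7 + \left(\left(8 O + \left(-4 + c\right) c\right) + O\right) = 7 + \left(\left(8 O + c \left(-4 + c\right)\right) + O\right) = 7 + \left(9 O + c \left(-4 + c\right)\right) = 7 + 9 O + c \left(-4 + c\right)$)
$\frac{1}{- 4 \left(- 21 b{\left(-1,-6 \right)} + 53\right) - 12554} = \frac{1}{- 4 \left(- 21 \left(7 + 9 \left(-1\right) - 6 \left(-4 - 6\right)\right) + 53\right) - 12554} = \frac{1}{- 4 \left(- 21 \left(7 - 9 - -60\right) + 53\right) - 12554} = \frac{1}{- 4 \left(- 21 \left(7 - 9 + 60\right) + 53\right) - 12554} = \frac{1}{- 4 \left(\left(-21\right) 58 + 53\right) - 12554} = \frac{1}{- 4 \left(-1218 + 53\right) - 12554} = \frac{1}{\left(-4\right) \left(-1165\right) - 12554} = \frac{1}{4660 - 12554} = \frac{1}{-7894} = - \frac{1}{7894}$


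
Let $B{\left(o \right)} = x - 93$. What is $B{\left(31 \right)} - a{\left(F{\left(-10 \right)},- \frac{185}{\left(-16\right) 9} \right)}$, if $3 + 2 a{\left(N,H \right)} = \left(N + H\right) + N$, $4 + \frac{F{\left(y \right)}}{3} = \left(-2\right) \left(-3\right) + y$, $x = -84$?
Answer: $- \frac{43817}{288} \approx -152.14$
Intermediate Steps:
$F{\left(y \right)} = 6 + 3 y$ ($F{\left(y \right)} = -12 + 3 \left(\left(-2\right) \left(-3\right) + y\right) = -12 + 3 \left(6 + y\right) = -12 + \left(18 + 3 y\right) = 6 + 3 y$)
$a{\left(N,H \right)} = - \frac{3}{2} + N + \frac{H}{2}$ ($a{\left(N,H \right)} = - \frac{3}{2} + \frac{\left(N + H\right) + N}{2} = - \frac{3}{2} + \frac{\left(H + N\right) + N}{2} = - \frac{3}{2} + \frac{H + 2 N}{2} = - \frac{3}{2} + \left(N + \frac{H}{2}\right) = - \frac{3}{2} + N + \frac{H}{2}$)
$B{\left(o \right)} = -177$ ($B{\left(o \right)} = -84 - 93 = -177$)
$B{\left(31 \right)} - a{\left(F{\left(-10 \right)},- \frac{185}{\left(-16\right) 9} \right)} = -177 - \left(- \frac{3}{2} + \left(6 + 3 \left(-10\right)\right) + \frac{\left(-185\right) \frac{1}{\left(-16\right) 9}}{2}\right) = -177 - \left(- \frac{3}{2} + \left(6 - 30\right) + \frac{\left(-185\right) \frac{1}{-144}}{2}\right) = -177 - \left(- \frac{3}{2} - 24 + \frac{\left(-185\right) \left(- \frac{1}{144}\right)}{2}\right) = -177 - \left(- \frac{3}{2} - 24 + \frac{1}{2} \cdot \frac{185}{144}\right) = -177 - \left(- \frac{3}{2} - 24 + \frac{185}{288}\right) = -177 - - \frac{7159}{288} = -177 + \frac{7159}{288} = - \frac{43817}{288}$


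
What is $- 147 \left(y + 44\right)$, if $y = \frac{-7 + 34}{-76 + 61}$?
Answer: $- \frac{31017}{5} \approx -6203.4$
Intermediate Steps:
$y = - \frac{9}{5}$ ($y = \frac{27}{-15} = 27 \left(- \frac{1}{15}\right) = - \frac{9}{5} \approx -1.8$)
$- 147 \left(y + 44\right) = - 147 \left(- \frac{9}{5} + 44\right) = \left(-147\right) \frac{211}{5} = - \frac{31017}{5}$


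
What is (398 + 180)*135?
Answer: 78030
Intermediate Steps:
(398 + 180)*135 = 578*135 = 78030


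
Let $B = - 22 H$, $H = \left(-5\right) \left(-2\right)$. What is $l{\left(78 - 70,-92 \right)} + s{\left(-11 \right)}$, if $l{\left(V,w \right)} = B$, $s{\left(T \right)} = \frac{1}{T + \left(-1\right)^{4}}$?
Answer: $- \frac{2201}{10} \approx -220.1$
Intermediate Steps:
$H = 10$
$s{\left(T \right)} = \frac{1}{1 + T}$ ($s{\left(T \right)} = \frac{1}{T + 1} = \frac{1}{1 + T}$)
$B = -220$ ($B = \left(-22\right) 10 = -220$)
$l{\left(V,w \right)} = -220$
$l{\left(78 - 70,-92 \right)} + s{\left(-11 \right)} = -220 + \frac{1}{1 - 11} = -220 + \frac{1}{-10} = -220 - \frac{1}{10} = - \frac{2201}{10}$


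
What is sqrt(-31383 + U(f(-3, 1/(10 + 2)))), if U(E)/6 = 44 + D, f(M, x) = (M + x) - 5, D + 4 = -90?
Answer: I*sqrt(31683) ≈ 178.0*I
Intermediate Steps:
D = -94 (D = -4 - 90 = -94)
f(M, x) = -5 + M + x
U(E) = -300 (U(E) = 6*(44 - 94) = 6*(-50) = -300)
sqrt(-31383 + U(f(-3, 1/(10 + 2)))) = sqrt(-31383 - 300) = sqrt(-31683) = I*sqrt(31683)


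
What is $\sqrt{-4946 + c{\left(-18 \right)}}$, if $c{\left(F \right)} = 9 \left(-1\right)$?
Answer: $i \sqrt{4955} \approx 70.392 i$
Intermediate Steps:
$c{\left(F \right)} = -9$
$\sqrt{-4946 + c{\left(-18 \right)}} = \sqrt{-4946 - 9} = \sqrt{-4955} = i \sqrt{4955}$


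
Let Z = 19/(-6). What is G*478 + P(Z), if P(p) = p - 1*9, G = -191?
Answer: -547861/6 ≈ -91310.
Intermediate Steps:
Z = -19/6 (Z = 19*(-⅙) = -19/6 ≈ -3.1667)
P(p) = -9 + p (P(p) = p - 9 = -9 + p)
G*478 + P(Z) = -191*478 + (-9 - 19/6) = -91298 - 73/6 = -547861/6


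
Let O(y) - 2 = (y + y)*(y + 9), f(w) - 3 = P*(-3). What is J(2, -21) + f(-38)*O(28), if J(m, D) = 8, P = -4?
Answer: 31118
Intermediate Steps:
f(w) = 15 (f(w) = 3 - 4*(-3) = 3 + 12 = 15)
O(y) = 2 + 2*y*(9 + y) (O(y) = 2 + (y + y)*(y + 9) = 2 + (2*y)*(9 + y) = 2 + 2*y*(9 + y))
J(2, -21) + f(-38)*O(28) = 8 + 15*(2 + 2*28**2 + 18*28) = 8 + 15*(2 + 2*784 + 504) = 8 + 15*(2 + 1568 + 504) = 8 + 15*2074 = 8 + 31110 = 31118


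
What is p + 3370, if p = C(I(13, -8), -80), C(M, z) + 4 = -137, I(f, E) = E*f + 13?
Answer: 3229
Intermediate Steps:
I(f, E) = 13 + E*f
C(M, z) = -141 (C(M, z) = -4 - 137 = -141)
p = -141
p + 3370 = -141 + 3370 = 3229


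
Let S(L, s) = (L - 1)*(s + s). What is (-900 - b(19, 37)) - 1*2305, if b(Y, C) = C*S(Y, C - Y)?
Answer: -27181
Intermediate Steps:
S(L, s) = 2*s*(-1 + L) (S(L, s) = (-1 + L)*(2*s) = 2*s*(-1 + L))
b(Y, C) = 2*C*(-1 + Y)*(C - Y) (b(Y, C) = C*(2*(C - Y)*(-1 + Y)) = C*(2*(-1 + Y)*(C - Y)) = 2*C*(-1 + Y)*(C - Y))
(-900 - b(19, 37)) - 1*2305 = (-900 - 2*37*(-1 + 19)*(37 - 1*19)) - 1*2305 = (-900 - 2*37*18*(37 - 19)) - 2305 = (-900 - 2*37*18*18) - 2305 = (-900 - 1*23976) - 2305 = (-900 - 23976) - 2305 = -24876 - 2305 = -27181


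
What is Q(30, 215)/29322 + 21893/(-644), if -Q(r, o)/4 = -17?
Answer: -320951377/9441684 ≈ -33.993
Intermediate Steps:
Q(r, o) = 68 (Q(r, o) = -4*(-17) = 68)
Q(30, 215)/29322 + 21893/(-644) = 68/29322 + 21893/(-644) = 68*(1/29322) + 21893*(-1/644) = 34/14661 - 21893/644 = -320951377/9441684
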